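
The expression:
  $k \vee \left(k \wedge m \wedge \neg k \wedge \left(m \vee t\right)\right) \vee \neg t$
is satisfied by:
  {k: True, t: False}
  {t: False, k: False}
  {t: True, k: True}


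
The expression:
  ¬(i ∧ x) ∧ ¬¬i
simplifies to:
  i ∧ ¬x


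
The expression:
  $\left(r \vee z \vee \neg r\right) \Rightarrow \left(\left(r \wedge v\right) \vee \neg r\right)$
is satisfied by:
  {v: True, r: False}
  {r: False, v: False}
  {r: True, v: True}


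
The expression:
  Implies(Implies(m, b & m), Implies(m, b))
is always true.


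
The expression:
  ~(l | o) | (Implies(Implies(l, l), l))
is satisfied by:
  {l: True, o: False}
  {o: False, l: False}
  {o: True, l: True}


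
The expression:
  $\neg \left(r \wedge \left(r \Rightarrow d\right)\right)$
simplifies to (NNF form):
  $\neg d \vee \neg r$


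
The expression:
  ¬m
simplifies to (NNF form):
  ¬m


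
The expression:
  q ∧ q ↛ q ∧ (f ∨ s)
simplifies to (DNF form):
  False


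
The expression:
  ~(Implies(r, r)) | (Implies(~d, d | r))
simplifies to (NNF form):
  d | r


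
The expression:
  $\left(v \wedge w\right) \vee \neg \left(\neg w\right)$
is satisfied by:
  {w: True}


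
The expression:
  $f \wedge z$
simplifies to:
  $f \wedge z$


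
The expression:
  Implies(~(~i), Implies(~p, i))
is always true.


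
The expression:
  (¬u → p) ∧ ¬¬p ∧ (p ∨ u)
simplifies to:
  p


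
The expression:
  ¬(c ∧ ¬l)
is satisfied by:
  {l: True, c: False}
  {c: False, l: False}
  {c: True, l: True}


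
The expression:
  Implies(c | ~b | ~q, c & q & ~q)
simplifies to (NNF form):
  b & q & ~c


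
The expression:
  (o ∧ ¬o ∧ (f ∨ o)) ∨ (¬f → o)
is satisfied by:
  {o: True, f: True}
  {o: True, f: False}
  {f: True, o: False}


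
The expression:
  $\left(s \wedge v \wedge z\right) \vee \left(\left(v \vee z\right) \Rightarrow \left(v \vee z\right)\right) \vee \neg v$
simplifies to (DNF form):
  $\text{True}$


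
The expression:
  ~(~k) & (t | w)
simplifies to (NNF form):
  k & (t | w)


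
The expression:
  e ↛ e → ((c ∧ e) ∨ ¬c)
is always true.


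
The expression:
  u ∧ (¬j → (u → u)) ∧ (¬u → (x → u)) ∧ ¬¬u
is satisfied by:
  {u: True}


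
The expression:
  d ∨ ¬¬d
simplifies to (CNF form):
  d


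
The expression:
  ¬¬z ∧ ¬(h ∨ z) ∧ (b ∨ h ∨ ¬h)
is never true.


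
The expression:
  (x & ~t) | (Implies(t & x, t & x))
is always true.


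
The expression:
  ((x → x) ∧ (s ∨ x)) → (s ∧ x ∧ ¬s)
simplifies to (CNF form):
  ¬s ∧ ¬x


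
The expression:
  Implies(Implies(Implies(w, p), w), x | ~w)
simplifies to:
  x | ~w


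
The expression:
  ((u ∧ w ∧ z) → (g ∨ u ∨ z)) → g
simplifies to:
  g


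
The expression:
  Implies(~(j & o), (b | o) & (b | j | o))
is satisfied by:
  {b: True, o: True}
  {b: True, o: False}
  {o: True, b: False}


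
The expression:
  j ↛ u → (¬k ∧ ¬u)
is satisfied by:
  {u: True, k: False, j: False}
  {k: False, j: False, u: False}
  {j: True, u: True, k: False}
  {j: True, k: False, u: False}
  {u: True, k: True, j: False}
  {k: True, u: False, j: False}
  {j: True, k: True, u: True}


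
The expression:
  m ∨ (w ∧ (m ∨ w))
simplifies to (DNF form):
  m ∨ w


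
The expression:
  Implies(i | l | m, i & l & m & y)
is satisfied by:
  {y: True, m: False, l: False, i: False}
  {i: False, m: False, y: False, l: False}
  {i: True, l: True, y: True, m: True}


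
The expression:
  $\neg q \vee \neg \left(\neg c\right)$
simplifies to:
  $c \vee \neg q$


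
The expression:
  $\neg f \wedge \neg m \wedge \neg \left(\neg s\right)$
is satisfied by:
  {s: True, f: False, m: False}


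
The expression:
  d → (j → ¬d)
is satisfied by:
  {d: False, j: False}
  {j: True, d: False}
  {d: True, j: False}


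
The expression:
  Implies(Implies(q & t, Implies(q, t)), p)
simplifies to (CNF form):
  p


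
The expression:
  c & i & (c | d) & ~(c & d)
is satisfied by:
  {c: True, i: True, d: False}


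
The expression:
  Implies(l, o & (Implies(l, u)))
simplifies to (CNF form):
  (o | ~l) & (u | ~l)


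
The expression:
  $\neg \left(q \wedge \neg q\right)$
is always true.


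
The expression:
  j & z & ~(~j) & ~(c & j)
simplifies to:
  j & z & ~c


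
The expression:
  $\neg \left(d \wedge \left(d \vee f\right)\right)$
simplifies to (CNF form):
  $\neg d$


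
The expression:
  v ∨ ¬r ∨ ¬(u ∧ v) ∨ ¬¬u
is always true.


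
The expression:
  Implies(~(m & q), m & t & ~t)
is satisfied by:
  {m: True, q: True}


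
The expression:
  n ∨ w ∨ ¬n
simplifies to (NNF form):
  True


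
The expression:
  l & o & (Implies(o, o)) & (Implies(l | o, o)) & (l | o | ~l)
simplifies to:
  l & o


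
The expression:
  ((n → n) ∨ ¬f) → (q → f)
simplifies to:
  f ∨ ¬q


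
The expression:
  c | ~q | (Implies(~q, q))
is always true.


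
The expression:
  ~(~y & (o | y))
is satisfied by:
  {y: True, o: False}
  {o: False, y: False}
  {o: True, y: True}


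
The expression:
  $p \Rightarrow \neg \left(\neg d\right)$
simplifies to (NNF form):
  $d \vee \neg p$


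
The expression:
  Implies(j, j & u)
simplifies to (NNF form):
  u | ~j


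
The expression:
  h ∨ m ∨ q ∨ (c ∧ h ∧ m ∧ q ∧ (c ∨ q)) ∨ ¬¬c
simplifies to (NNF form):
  c ∨ h ∨ m ∨ q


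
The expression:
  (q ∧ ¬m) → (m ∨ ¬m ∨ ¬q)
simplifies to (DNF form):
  True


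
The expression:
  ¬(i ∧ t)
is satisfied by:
  {t: False, i: False}
  {i: True, t: False}
  {t: True, i: False}


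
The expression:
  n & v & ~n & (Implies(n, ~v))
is never true.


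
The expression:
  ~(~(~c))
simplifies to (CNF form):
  ~c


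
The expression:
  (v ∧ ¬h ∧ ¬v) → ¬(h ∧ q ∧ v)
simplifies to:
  True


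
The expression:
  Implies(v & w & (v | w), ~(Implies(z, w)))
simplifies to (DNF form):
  ~v | ~w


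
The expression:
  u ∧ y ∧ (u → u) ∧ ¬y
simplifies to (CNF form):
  False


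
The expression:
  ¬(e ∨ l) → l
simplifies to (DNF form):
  e ∨ l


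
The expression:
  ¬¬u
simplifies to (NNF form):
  u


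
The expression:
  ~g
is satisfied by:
  {g: False}


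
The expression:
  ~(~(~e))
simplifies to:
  ~e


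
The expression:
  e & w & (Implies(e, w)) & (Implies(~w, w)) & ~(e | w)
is never true.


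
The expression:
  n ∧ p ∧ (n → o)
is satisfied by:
  {p: True, o: True, n: True}


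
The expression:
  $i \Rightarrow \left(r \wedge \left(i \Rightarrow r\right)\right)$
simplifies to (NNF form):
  $r \vee \neg i$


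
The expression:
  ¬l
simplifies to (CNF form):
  ¬l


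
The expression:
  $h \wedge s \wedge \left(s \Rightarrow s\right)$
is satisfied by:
  {h: True, s: True}


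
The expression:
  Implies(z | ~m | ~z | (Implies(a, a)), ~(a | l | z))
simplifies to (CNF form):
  ~a & ~l & ~z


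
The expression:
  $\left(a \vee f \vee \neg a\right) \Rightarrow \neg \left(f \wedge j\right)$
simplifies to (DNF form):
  $\neg f \vee \neg j$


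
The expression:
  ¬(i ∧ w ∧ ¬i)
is always true.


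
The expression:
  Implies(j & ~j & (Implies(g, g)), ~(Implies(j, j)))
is always true.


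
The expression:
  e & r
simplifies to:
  e & r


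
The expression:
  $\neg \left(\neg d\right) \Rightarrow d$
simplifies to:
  $\text{True}$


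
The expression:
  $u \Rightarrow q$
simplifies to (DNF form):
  $q \vee \neg u$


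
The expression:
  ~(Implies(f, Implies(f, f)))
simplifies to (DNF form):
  False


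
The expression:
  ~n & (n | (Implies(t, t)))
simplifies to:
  ~n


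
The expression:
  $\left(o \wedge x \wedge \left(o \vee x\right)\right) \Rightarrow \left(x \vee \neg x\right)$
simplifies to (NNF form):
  $\text{True}$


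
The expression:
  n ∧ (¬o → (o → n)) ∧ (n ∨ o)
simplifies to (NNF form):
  n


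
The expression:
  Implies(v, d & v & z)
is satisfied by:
  {z: True, d: True, v: False}
  {z: True, d: False, v: False}
  {d: True, z: False, v: False}
  {z: False, d: False, v: False}
  {z: True, v: True, d: True}


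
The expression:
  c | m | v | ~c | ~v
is always true.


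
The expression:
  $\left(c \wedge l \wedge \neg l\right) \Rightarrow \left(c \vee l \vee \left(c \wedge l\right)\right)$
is always true.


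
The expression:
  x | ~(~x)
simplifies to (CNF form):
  x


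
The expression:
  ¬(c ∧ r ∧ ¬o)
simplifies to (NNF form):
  o ∨ ¬c ∨ ¬r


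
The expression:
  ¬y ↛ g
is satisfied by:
  {g: True, y: False}
  {y: False, g: False}
  {y: True, g: True}


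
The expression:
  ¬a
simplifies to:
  ¬a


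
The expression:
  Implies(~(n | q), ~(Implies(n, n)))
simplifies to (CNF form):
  n | q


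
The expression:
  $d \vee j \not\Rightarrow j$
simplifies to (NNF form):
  $d$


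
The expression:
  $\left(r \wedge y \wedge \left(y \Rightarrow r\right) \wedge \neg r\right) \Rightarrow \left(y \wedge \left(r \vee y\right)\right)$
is always true.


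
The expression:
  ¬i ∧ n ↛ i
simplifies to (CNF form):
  n ∧ ¬i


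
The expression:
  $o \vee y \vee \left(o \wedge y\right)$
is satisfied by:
  {y: True, o: True}
  {y: True, o: False}
  {o: True, y: False}


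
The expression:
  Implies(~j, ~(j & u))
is always true.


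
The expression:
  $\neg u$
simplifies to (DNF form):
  $\neg u$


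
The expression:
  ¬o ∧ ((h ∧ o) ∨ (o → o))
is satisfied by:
  {o: False}


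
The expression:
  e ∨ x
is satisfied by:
  {x: True, e: True}
  {x: True, e: False}
  {e: True, x: False}


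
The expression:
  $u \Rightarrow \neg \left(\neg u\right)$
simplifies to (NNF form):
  $\text{True}$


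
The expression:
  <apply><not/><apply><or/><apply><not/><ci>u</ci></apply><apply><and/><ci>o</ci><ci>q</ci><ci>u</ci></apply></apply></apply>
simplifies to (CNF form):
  <apply><and/><ci>u</ci><apply><or/><apply><not/><ci>o</ci></apply><apply><not/><ci>q</ci></apply></apply></apply>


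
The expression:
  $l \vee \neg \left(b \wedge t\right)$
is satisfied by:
  {l: True, t: False, b: False}
  {t: False, b: False, l: False}
  {l: True, b: True, t: False}
  {b: True, t: False, l: False}
  {l: True, t: True, b: False}
  {t: True, l: False, b: False}
  {l: True, b: True, t: True}


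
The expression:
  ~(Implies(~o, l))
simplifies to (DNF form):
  ~l & ~o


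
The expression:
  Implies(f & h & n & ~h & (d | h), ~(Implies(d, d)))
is always true.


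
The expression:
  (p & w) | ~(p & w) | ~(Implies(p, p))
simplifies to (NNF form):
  True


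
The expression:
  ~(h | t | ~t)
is never true.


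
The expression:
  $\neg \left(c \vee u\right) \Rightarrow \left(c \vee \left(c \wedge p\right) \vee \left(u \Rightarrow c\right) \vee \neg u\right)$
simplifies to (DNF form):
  $\text{True}$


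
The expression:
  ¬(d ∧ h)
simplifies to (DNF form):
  ¬d ∨ ¬h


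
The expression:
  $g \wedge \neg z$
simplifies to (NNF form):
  $g \wedge \neg z$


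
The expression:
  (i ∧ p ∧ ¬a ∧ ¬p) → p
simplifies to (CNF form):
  True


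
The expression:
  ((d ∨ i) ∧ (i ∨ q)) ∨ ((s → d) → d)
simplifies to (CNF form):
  d ∨ i ∨ s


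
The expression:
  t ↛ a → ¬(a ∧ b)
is always true.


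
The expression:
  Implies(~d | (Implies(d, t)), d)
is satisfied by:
  {d: True}


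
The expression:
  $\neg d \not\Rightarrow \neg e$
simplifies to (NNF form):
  $e \wedge \neg d$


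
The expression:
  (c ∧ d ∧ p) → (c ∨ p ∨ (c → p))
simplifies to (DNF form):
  True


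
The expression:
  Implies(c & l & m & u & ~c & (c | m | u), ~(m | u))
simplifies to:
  True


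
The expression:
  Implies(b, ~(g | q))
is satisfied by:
  {g: False, b: False, q: False}
  {q: True, g: False, b: False}
  {g: True, q: False, b: False}
  {q: True, g: True, b: False}
  {b: True, q: False, g: False}


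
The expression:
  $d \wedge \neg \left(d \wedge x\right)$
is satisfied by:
  {d: True, x: False}


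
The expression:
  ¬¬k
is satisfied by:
  {k: True}


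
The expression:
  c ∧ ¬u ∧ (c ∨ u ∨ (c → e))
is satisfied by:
  {c: True, u: False}


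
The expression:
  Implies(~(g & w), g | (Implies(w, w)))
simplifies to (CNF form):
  True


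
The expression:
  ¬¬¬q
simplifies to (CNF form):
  ¬q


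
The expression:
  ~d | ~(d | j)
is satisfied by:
  {d: False}


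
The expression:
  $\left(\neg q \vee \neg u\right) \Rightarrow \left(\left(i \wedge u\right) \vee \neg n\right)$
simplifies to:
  $\left(i \wedge u\right) \vee \left(q \wedge u\right) \vee \neg n$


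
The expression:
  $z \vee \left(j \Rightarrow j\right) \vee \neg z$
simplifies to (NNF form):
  $\text{True}$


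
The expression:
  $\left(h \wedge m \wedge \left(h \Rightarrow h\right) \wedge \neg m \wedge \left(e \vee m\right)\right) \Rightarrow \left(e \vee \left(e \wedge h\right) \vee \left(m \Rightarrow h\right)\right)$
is always true.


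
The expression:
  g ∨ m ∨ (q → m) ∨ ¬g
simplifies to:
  True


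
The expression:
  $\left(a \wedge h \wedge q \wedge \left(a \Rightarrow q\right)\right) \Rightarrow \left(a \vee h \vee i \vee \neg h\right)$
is always true.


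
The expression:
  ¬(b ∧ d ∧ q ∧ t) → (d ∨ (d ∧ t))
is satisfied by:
  {d: True}


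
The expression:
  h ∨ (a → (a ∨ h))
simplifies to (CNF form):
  True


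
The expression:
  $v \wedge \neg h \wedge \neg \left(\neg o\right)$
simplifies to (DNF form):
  $o \wedge v \wedge \neg h$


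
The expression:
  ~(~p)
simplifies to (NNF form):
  p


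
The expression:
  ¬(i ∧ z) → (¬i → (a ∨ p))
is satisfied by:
  {i: True, a: True, p: True}
  {i: True, a: True, p: False}
  {i: True, p: True, a: False}
  {i: True, p: False, a: False}
  {a: True, p: True, i: False}
  {a: True, p: False, i: False}
  {p: True, a: False, i: False}


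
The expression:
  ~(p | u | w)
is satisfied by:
  {u: False, p: False, w: False}


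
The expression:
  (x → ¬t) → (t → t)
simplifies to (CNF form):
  True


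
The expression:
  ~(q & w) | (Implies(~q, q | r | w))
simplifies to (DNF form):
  True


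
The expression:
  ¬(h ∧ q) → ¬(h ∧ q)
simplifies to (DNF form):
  True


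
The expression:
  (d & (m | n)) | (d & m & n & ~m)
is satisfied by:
  {n: True, m: True, d: True}
  {n: True, d: True, m: False}
  {m: True, d: True, n: False}


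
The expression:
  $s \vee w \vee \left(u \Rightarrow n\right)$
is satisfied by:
  {n: True, s: True, w: True, u: False}
  {n: True, s: True, u: False, w: False}
  {n: True, w: True, u: False, s: False}
  {n: True, u: False, w: False, s: False}
  {s: True, w: True, u: False, n: False}
  {s: True, u: False, w: False, n: False}
  {w: True, s: False, u: False, n: False}
  {s: False, u: False, w: False, n: False}
  {s: True, n: True, u: True, w: True}
  {s: True, n: True, u: True, w: False}
  {n: True, u: True, w: True, s: False}
  {n: True, u: True, s: False, w: False}
  {w: True, u: True, s: True, n: False}
  {u: True, s: True, n: False, w: False}
  {u: True, w: True, n: False, s: False}


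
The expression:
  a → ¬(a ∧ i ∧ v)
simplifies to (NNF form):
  ¬a ∨ ¬i ∨ ¬v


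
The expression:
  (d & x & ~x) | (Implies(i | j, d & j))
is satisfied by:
  {d: True, i: False, j: False}
  {i: False, j: False, d: False}
  {j: True, d: True, i: False}
  {j: True, d: True, i: True}


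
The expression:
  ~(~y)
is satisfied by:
  {y: True}


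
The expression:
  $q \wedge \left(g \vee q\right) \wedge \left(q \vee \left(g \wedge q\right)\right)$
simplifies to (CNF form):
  $q$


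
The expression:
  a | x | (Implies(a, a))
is always true.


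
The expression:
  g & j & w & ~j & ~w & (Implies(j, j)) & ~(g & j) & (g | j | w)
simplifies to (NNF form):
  False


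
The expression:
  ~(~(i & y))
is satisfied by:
  {i: True, y: True}


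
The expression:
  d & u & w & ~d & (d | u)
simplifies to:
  False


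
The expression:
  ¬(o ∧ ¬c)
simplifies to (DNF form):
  c ∨ ¬o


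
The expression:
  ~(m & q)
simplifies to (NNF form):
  ~m | ~q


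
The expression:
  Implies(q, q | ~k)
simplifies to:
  True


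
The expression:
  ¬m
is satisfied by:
  {m: False}


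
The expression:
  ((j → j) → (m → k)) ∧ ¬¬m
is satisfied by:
  {m: True, k: True}


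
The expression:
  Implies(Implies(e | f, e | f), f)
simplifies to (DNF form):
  f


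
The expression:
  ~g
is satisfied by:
  {g: False}


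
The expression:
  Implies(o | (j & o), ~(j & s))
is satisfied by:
  {s: False, o: False, j: False}
  {j: True, s: False, o: False}
  {o: True, s: False, j: False}
  {j: True, o: True, s: False}
  {s: True, j: False, o: False}
  {j: True, s: True, o: False}
  {o: True, s: True, j: False}


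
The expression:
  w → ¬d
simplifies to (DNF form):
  ¬d ∨ ¬w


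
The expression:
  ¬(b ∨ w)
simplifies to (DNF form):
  ¬b ∧ ¬w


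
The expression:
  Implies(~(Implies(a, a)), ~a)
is always true.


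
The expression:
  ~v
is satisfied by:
  {v: False}


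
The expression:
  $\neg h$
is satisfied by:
  {h: False}


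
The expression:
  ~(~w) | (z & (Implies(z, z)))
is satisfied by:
  {z: True, w: True}
  {z: True, w: False}
  {w: True, z: False}


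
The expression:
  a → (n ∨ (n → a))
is always true.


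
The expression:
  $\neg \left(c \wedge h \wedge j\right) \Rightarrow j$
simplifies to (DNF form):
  $j$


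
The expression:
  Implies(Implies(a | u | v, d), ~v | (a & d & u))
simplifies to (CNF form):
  (a | ~d | ~v) & (u | ~d | ~v)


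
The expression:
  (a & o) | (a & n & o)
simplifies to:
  a & o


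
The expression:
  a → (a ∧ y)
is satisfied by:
  {y: True, a: False}
  {a: False, y: False}
  {a: True, y: True}


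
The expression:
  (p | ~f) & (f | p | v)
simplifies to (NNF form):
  p | (v & ~f)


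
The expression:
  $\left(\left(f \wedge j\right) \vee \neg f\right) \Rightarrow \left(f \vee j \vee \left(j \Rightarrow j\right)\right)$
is always true.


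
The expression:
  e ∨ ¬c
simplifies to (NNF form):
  e ∨ ¬c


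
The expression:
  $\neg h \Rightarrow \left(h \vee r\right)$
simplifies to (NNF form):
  $h \vee r$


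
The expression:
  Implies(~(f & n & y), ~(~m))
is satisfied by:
  {m: True, f: True, n: True, y: True}
  {m: True, f: True, n: True, y: False}
  {m: True, f: True, y: True, n: False}
  {m: True, f: True, y: False, n: False}
  {m: True, n: True, y: True, f: False}
  {m: True, n: True, y: False, f: False}
  {m: True, n: False, y: True, f: False}
  {m: True, n: False, y: False, f: False}
  {f: True, n: True, y: True, m: False}


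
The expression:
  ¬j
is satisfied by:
  {j: False}


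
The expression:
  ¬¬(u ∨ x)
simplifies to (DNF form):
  u ∨ x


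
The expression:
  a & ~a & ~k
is never true.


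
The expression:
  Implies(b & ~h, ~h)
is always true.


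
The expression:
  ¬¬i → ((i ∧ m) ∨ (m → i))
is always true.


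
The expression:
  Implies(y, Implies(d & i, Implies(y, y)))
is always true.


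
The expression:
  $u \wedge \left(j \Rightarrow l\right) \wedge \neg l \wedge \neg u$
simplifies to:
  $\text{False}$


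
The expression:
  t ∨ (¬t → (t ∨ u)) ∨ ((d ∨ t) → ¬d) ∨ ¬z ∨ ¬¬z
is always true.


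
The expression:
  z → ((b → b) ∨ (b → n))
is always true.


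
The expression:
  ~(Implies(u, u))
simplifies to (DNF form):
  False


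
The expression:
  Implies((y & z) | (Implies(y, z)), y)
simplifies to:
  y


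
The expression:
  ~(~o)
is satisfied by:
  {o: True}


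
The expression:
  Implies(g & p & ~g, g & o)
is always true.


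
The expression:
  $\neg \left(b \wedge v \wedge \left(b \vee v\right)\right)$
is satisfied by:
  {v: False, b: False}
  {b: True, v: False}
  {v: True, b: False}


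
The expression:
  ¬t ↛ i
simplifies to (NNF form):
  i ∨ ¬t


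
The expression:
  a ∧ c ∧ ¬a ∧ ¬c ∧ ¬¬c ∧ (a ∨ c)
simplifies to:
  False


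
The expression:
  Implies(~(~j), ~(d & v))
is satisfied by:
  {v: False, d: False, j: False}
  {j: True, v: False, d: False}
  {d: True, v: False, j: False}
  {j: True, d: True, v: False}
  {v: True, j: False, d: False}
  {j: True, v: True, d: False}
  {d: True, v: True, j: False}


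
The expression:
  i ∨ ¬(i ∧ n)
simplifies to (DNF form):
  True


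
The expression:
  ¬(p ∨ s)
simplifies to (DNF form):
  ¬p ∧ ¬s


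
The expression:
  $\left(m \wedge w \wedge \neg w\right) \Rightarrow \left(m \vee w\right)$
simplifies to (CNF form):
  $\text{True}$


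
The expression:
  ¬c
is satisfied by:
  {c: False}


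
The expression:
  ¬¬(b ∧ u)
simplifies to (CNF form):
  b ∧ u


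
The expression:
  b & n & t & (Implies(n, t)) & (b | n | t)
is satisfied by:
  {t: True, b: True, n: True}


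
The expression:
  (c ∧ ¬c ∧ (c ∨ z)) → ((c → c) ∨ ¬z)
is always true.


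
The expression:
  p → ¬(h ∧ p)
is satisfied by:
  {p: False, h: False}
  {h: True, p: False}
  {p: True, h: False}


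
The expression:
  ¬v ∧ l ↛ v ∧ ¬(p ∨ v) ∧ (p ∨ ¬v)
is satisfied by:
  {l: True, v: False, p: False}


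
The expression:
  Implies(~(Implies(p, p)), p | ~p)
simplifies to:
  True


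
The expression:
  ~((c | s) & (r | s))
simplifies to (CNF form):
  ~s & (~c | ~r)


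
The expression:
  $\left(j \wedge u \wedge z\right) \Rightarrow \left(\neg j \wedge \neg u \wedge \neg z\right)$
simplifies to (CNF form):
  $\neg j \vee \neg u \vee \neg z$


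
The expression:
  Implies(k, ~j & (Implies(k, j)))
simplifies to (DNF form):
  ~k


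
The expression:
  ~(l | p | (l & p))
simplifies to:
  ~l & ~p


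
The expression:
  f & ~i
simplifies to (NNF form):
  f & ~i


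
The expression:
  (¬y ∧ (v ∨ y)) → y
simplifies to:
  y ∨ ¬v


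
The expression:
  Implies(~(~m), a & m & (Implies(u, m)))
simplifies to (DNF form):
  a | ~m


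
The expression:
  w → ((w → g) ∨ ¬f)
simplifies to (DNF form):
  g ∨ ¬f ∨ ¬w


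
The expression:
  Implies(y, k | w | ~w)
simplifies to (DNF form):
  True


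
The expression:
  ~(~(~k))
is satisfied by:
  {k: False}


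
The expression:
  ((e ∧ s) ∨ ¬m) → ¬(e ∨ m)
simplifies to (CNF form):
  (m ∨ ¬e) ∧ (¬e ∨ ¬s)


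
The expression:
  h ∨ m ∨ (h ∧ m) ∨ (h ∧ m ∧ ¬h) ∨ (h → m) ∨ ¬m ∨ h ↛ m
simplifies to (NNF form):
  True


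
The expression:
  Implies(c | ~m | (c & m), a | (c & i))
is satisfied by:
  {a: True, i: True, m: True, c: False}
  {a: True, i: True, m: False, c: False}
  {a: True, m: True, i: False, c: False}
  {a: True, m: False, i: False, c: False}
  {a: True, c: True, i: True, m: True}
  {a: True, c: True, i: True, m: False}
  {a: True, c: True, i: False, m: True}
  {a: True, c: True, i: False, m: False}
  {i: True, m: True, a: False, c: False}
  {m: True, a: False, i: False, c: False}
  {c: True, i: True, m: True, a: False}
  {c: True, i: True, a: False, m: False}


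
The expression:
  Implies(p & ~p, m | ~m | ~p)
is always true.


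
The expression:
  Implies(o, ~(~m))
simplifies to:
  m | ~o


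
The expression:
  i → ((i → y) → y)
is always true.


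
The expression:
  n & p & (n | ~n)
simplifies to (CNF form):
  n & p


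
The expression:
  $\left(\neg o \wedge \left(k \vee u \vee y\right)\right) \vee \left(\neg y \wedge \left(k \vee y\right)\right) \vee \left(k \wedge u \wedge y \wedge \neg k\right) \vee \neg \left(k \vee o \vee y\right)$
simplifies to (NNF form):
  $\left(k \wedge \neg y\right) \vee \neg o$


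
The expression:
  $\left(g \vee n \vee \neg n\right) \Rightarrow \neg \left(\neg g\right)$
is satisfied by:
  {g: True}


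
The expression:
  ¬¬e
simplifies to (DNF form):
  e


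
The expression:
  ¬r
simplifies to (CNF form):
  ¬r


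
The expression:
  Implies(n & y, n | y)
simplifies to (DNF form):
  True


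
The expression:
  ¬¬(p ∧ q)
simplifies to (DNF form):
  p ∧ q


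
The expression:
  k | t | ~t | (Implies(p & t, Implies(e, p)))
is always true.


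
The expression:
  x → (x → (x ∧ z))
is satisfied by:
  {z: True, x: False}
  {x: False, z: False}
  {x: True, z: True}


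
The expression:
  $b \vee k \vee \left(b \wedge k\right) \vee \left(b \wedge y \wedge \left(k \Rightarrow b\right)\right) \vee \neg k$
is always true.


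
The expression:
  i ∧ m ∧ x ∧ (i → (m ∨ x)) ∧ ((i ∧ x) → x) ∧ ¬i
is never true.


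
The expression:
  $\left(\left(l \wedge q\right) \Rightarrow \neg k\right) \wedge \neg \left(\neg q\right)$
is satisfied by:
  {q: True, l: False, k: False}
  {q: True, k: True, l: False}
  {q: True, l: True, k: False}


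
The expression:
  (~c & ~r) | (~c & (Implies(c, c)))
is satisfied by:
  {c: False}


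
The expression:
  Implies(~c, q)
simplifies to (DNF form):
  c | q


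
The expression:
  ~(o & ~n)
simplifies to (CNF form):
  n | ~o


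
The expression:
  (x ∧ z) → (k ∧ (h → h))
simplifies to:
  k ∨ ¬x ∨ ¬z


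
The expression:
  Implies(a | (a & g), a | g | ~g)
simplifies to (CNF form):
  True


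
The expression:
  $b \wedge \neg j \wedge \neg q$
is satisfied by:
  {b: True, q: False, j: False}


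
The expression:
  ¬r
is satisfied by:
  {r: False}


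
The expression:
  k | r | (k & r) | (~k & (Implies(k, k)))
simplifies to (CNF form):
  True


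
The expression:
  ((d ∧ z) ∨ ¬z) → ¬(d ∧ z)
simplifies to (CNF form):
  ¬d ∨ ¬z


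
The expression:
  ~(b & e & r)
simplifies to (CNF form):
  ~b | ~e | ~r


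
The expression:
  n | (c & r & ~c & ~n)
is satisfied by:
  {n: True}


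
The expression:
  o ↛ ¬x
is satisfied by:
  {x: True, o: True}


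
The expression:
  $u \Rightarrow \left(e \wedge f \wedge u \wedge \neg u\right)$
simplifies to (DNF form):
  $\neg u$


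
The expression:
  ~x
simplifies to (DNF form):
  ~x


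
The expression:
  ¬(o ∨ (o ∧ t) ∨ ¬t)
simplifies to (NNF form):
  t ∧ ¬o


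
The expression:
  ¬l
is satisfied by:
  {l: False}


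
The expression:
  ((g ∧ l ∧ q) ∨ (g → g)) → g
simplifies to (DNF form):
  g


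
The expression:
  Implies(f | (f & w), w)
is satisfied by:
  {w: True, f: False}
  {f: False, w: False}
  {f: True, w: True}


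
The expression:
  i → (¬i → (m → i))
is always true.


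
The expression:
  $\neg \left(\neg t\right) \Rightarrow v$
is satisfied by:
  {v: True, t: False}
  {t: False, v: False}
  {t: True, v: True}


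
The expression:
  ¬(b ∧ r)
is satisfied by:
  {b: False, r: False}
  {r: True, b: False}
  {b: True, r: False}


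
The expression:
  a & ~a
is never true.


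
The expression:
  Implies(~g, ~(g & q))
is always true.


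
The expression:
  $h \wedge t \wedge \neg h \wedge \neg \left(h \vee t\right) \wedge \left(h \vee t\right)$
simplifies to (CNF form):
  $\text{False}$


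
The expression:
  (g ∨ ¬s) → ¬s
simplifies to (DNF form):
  ¬g ∨ ¬s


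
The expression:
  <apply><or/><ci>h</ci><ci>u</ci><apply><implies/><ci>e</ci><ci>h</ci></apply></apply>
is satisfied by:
  {h: True, u: True, e: False}
  {h: True, e: False, u: False}
  {u: True, e: False, h: False}
  {u: False, e: False, h: False}
  {h: True, u: True, e: True}
  {h: True, e: True, u: False}
  {u: True, e: True, h: False}


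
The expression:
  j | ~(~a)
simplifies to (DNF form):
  a | j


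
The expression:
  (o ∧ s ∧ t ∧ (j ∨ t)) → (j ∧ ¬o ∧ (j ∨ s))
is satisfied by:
  {s: False, t: False, o: False}
  {o: True, s: False, t: False}
  {t: True, s: False, o: False}
  {o: True, t: True, s: False}
  {s: True, o: False, t: False}
  {o: True, s: True, t: False}
  {t: True, s: True, o: False}


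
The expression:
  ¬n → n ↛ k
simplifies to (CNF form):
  n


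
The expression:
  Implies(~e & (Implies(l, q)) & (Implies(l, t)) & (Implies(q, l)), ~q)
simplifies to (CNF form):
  e | ~l | ~q | ~t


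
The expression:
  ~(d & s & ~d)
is always true.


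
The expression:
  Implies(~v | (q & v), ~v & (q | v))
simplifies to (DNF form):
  (q & ~v) | (v & ~q)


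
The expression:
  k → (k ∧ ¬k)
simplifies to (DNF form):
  ¬k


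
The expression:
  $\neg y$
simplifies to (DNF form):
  $\neg y$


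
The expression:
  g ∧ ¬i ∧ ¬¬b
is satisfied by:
  {b: True, g: True, i: False}


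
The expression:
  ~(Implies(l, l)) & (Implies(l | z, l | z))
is never true.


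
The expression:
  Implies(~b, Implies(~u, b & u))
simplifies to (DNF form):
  b | u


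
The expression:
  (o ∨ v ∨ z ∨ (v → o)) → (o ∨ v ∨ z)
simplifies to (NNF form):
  o ∨ v ∨ z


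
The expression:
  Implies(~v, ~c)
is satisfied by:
  {v: True, c: False}
  {c: False, v: False}
  {c: True, v: True}


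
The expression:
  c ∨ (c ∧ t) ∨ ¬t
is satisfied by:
  {c: True, t: False}
  {t: False, c: False}
  {t: True, c: True}


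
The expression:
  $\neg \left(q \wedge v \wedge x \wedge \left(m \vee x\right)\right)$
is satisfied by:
  {v: False, q: False, x: False}
  {x: True, v: False, q: False}
  {q: True, v: False, x: False}
  {x: True, q: True, v: False}
  {v: True, x: False, q: False}
  {x: True, v: True, q: False}
  {q: True, v: True, x: False}


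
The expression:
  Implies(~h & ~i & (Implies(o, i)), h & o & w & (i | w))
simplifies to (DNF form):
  h | i | o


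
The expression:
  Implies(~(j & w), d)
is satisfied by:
  {d: True, j: True, w: True}
  {d: True, j: True, w: False}
  {d: True, w: True, j: False}
  {d: True, w: False, j: False}
  {j: True, w: True, d: False}


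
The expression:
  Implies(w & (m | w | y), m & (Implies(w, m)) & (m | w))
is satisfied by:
  {m: True, w: False}
  {w: False, m: False}
  {w: True, m: True}


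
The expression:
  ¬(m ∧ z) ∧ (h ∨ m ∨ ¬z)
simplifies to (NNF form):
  (h ∧ ¬m) ∨ ¬z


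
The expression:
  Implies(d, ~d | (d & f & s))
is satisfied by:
  {s: True, f: True, d: False}
  {s: True, f: False, d: False}
  {f: True, s: False, d: False}
  {s: False, f: False, d: False}
  {d: True, s: True, f: True}


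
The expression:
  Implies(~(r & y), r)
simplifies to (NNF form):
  r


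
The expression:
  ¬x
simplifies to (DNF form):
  ¬x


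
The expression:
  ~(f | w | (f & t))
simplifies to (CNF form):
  ~f & ~w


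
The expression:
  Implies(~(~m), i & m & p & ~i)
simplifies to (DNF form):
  ~m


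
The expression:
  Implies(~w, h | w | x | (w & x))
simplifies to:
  h | w | x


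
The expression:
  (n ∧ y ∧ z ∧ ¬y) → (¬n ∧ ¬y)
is always true.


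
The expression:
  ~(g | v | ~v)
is never true.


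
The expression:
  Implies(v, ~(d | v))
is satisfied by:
  {v: False}


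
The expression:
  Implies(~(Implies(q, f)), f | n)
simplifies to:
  f | n | ~q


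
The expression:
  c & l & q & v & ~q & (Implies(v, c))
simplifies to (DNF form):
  False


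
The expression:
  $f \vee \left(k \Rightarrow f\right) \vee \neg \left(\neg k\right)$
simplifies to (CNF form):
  $\text{True}$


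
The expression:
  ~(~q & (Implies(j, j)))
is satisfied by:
  {q: True}


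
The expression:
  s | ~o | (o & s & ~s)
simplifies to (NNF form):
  s | ~o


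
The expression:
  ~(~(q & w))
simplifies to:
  q & w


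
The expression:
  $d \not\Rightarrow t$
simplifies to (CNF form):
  $d \wedge \neg t$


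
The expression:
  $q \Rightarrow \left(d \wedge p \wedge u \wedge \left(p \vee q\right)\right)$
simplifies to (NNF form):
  $\left(d \wedge p \wedge u\right) \vee \neg q$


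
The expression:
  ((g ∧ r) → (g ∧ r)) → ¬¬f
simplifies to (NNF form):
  f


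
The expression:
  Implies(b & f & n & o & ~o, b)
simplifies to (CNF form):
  True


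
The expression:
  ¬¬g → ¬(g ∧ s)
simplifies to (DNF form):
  ¬g ∨ ¬s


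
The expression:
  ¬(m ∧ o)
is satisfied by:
  {m: False, o: False}
  {o: True, m: False}
  {m: True, o: False}


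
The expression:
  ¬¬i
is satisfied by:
  {i: True}


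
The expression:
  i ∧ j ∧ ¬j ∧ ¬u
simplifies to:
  False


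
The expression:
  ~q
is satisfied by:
  {q: False}


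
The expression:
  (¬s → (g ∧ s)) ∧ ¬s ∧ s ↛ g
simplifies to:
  False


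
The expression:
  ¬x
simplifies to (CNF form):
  ¬x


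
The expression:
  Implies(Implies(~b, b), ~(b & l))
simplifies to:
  ~b | ~l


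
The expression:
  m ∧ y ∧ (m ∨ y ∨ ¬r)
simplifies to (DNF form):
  m ∧ y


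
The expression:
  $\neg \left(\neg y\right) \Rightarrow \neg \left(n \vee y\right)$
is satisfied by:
  {y: False}


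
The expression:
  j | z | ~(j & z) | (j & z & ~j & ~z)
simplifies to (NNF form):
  True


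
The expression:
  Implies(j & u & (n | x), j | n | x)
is always true.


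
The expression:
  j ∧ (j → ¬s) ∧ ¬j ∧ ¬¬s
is never true.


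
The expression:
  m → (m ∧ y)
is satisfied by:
  {y: True, m: False}
  {m: False, y: False}
  {m: True, y: True}


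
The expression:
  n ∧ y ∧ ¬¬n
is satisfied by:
  {y: True, n: True}


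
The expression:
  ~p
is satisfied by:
  {p: False}


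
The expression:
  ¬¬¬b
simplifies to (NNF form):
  ¬b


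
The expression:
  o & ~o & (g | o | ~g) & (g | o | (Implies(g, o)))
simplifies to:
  False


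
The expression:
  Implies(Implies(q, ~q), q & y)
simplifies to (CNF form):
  q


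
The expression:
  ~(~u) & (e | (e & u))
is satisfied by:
  {e: True, u: True}


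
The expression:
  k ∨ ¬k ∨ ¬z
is always true.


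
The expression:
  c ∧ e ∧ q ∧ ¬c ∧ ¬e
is never true.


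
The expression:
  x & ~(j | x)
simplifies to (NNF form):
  False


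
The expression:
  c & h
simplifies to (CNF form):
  c & h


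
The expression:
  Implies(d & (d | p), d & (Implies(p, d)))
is always true.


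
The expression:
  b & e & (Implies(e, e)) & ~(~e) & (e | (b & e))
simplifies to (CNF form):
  b & e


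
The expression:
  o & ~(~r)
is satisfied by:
  {r: True, o: True}


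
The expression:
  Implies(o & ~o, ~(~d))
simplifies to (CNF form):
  True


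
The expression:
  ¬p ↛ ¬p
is never true.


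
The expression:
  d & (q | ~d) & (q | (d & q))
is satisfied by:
  {d: True, q: True}


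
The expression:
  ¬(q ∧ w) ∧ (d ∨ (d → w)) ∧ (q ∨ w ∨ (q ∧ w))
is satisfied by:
  {q: True, w: False}
  {w: True, q: False}


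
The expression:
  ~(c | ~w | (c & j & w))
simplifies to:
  w & ~c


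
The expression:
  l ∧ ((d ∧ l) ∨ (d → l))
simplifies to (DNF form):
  l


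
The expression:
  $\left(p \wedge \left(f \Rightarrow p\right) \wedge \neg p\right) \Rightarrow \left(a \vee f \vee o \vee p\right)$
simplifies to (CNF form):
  $\text{True}$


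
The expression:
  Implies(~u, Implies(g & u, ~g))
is always true.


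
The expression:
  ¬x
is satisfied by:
  {x: False}


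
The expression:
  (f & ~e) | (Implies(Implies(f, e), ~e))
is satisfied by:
  {e: False}


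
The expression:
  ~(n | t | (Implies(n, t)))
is never true.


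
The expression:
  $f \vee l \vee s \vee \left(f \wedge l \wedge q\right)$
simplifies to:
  $f \vee l \vee s$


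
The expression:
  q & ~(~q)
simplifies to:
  q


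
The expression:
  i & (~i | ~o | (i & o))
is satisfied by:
  {i: True}


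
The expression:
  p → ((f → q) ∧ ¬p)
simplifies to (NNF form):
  ¬p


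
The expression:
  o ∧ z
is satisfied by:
  {z: True, o: True}


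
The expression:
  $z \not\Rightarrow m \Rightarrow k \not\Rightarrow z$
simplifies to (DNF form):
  $m \vee \neg z$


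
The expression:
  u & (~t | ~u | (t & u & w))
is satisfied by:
  {u: True, w: True, t: False}
  {u: True, w: False, t: False}
  {u: True, t: True, w: True}


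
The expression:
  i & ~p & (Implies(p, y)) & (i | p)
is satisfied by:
  {i: True, p: False}


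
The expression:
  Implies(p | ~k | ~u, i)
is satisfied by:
  {i: True, k: True, u: True, p: False}
  {i: True, k: True, u: False, p: False}
  {i: True, u: True, k: False, p: False}
  {i: True, u: False, k: False, p: False}
  {i: True, p: True, k: True, u: True}
  {i: True, p: True, k: True, u: False}
  {i: True, p: True, k: False, u: True}
  {i: True, p: True, k: False, u: False}
  {k: True, u: True, i: False, p: False}


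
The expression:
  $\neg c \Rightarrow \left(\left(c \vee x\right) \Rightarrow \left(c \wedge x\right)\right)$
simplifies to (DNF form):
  $c \vee \neg x$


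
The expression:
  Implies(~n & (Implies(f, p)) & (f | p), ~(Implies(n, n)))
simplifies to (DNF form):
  n | ~p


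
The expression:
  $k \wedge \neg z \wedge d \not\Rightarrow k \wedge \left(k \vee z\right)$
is never true.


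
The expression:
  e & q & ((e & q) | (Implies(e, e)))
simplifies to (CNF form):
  e & q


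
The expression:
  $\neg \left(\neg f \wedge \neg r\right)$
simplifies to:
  $f \vee r$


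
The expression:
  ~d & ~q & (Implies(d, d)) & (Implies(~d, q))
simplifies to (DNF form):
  False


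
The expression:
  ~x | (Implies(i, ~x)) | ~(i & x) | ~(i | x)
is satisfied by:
  {x: False, i: False}
  {i: True, x: False}
  {x: True, i: False}


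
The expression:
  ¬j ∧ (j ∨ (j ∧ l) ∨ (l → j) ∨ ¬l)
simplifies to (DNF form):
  ¬j ∧ ¬l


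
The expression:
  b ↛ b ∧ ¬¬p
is never true.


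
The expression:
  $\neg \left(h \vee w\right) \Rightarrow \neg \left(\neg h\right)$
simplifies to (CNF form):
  $h \vee w$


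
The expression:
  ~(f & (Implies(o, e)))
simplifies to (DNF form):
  ~f | (o & ~e)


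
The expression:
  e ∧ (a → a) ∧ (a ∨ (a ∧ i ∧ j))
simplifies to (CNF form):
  a ∧ e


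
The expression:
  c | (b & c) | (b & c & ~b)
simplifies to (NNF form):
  c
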